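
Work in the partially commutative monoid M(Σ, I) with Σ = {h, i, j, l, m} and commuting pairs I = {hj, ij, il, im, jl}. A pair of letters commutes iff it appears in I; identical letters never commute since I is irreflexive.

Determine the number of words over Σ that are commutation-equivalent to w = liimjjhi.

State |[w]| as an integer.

53

0(l) covers ∅
1(i) covers ∅
2(i) covers 1:i
3(m) covers 0:l
4(j) covers 3:m
5(j) covers 4:j
6(h) covers 2:i, 3:m
7(i) covers 6:h
floor of heap: 0:l, 1:i
completions by unplaced set U, small U first (add the entries for U minus each lowest piece of U):
  |U|=1: {5}:1  {7}:1
  |U|=2: {4,5}:1  {5,7}:2  {6,7}:1
  |U|=3: {2,6,7}:1  {4,5,7}:3  {5,6,7}:3
  |U|=4: {1,2,6,7}:1  {2,5,6,7}:4  {4,5,6,7}:6
  |U|=5: {1,2,5,6,7}:5  {2,4,5,6,7}:10  {3,4,5,6,7}:6
  |U|=6: {0,3,4,5,6,7}:6  {1,2,4,5,6,7}:15  {2,3,4,5,6,7}:16
  start at 0(l): 31
  start at 1(i): 22
sum over floor = 53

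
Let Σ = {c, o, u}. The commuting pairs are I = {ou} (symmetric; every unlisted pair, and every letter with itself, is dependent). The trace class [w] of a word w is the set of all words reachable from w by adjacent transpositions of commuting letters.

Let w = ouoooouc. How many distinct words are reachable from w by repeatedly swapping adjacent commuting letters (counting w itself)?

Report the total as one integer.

21

piece 0:o — minimal
piece 1:u — minimal
piece 2:o rests on {0:o}
piece 3:o rests on {2:o}
piece 4:o rests on {3:o}
piece 5:o rests on {4:o}
piece 6:u rests on {1:u}
piece 7:c rests on {5:o, 6:u}
minimal pieces: {0:o, 1:u}
ways to finish when only these pieces remain (= sum over removing one remaining piece with nothing left below it):
  1 left: {7}→1
  2 left: {5,7}→1  {6,7}→1
  3 left: {1,6,7}→1  {4,5,7}→1  {5,6,7}→2
  4 left: {1,5,6,7}→3  {3,4,5,7}→1  {4,5,6,7}→3
  5 left: {1,4,5,6,7}→6  {2,3,4,5,7}→1  {3,4,5,6,7}→4
  6 left: {0,2,3,4,5,7}→1  {1,3,4,5,6,7}→10  {2,3,4,5,6,7}→5
  placing 0:o first → 15 extensions
  placing 1:u first → 6 extensions
total linear extensions = 21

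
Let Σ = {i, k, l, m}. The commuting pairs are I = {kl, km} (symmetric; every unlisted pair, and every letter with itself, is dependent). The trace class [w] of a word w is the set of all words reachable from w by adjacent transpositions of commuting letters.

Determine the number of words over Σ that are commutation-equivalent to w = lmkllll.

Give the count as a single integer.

piece 0:l — minimal
piece 1:m rests on {0:l}
piece 2:k — minimal
piece 3:l rests on {1:m}
piece 4:l rests on {3:l}
piece 5:l rests on {4:l}
piece 6:l rests on {5:l}
minimal pieces: {0:l, 2:k}
ways to finish when only these pieces remain (= sum over removing one remaining piece with nothing left below it):
  1 left: {2}→1  {6}→1
  2 left: {2,6}→2  {5,6}→1
  3 left: {2,5,6}→3  {4,5,6}→1
  4 left: {2,4,5,6}→4  {3,4,5,6}→1
  5 left: {1,3,4,5,6}→1  {2,3,4,5,6}→5
  placing 0:l first → 6 extensions
  placing 2:k first → 1 extensions
total linear extensions = 7

7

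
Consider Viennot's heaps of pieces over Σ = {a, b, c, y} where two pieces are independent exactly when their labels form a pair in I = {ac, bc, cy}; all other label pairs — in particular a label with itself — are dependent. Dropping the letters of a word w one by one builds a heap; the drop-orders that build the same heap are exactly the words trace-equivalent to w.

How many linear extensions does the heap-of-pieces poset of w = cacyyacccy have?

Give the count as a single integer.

252

piece 0:c — minimal
piece 1:a — minimal
piece 2:c rests on {0:c}
piece 3:y rests on {1:a}
piece 4:y rests on {3:y}
piece 5:a rests on {4:y}
piece 6:c rests on {2:c}
piece 7:c rests on {6:c}
piece 8:c rests on {7:c}
piece 9:y rests on {5:a}
minimal pieces: {0:c, 1:a}
ways to finish when only these pieces remain (= sum over removing one remaining piece with nothing left below it):
  1 left: {8}→1  {9}→1
  2 left: {5,9}→1  {7,8}→1  {8,9}→2
  3 left: {4,5,9}→1  {5,8,9}→3  {6,7,8}→1  {7,8,9}→3
  4 left: {2,6,7,8}→1  {3,4,5,9}→1  {4,5,8,9}→4  {5,7,8,9}→6  {6,7,8,9}→4
  5 left: {0,2,6,7,8}→1  {1,3,4,5,9}→1  {2,6,7,8,9}→5  {3,4,5,8,9}→5  {4,5,7,8,9}→10  {5,6,7,8,9}→10
  6 left: {0,2,6,7,8,9}→6  {1,3,4,5,8,9}→6  {2,5,6,7,8,9}→15  {3,4,5,7,8,9}→15  {4,5,6,7,8,9}→20
  7 left: {0,2,5,6,7,8,9}→21  {1,3,4,5,7,8,9}→21  {2,4,5,6,7,8,9}→35  {3,4,5,6,7,8,9}→35
  8 left: {0,2,4,5,6,7,8,9}→56  {1,3,4,5,6,7,8,9}→56  {2,3,4,5,6,7,8,9}→70
  placing 0:c first → 126 extensions
  placing 1:a first → 126 extensions
total linear extensions = 252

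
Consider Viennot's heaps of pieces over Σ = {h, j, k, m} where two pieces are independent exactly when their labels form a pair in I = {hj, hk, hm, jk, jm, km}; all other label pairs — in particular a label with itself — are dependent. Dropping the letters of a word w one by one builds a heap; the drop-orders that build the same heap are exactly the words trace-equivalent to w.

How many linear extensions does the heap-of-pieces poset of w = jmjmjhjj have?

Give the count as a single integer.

168

piece 0:j — minimal
piece 1:m — minimal
piece 2:j rests on {0:j}
piece 3:m rests on {1:m}
piece 4:j rests on {2:j}
piece 5:h — minimal
piece 6:j rests on {4:j}
piece 7:j rests on {6:j}
minimal pieces: {0:j, 1:m, 5:h}
ways to finish when only these pieces remain (= sum over removing one remaining piece with nothing left below it):
  1 left: {3}→1  {5}→1  {7}→1
  2 left: {1,3}→1  {3,5}→2  {3,7}→2  {5,7}→2  {6,7}→1
  3 left: {1,3,5}→3  {1,3,7}→3  {3,5,7}→6  {3,6,7}→3  {4,6,7}→1  {5,6,7}→3
  4 left: {1,3,5,7}→12  {1,3,6,7}→6  {2,4,6,7}→1  {3,4,6,7}→4  {3,5,6,7}→12  {4,5,6,7}→4
  5 left: {0,2,4,6,7}→1  {1,3,4,6,7}→10  {1,3,5,6,7}→30  {2,3,4,6,7}→5  {2,4,5,6,7}→5  {3,4,5,6,7}→20
  6 left: {0,2,3,4,6,7}→6  {0,2,4,5,6,7}→6  {1,2,3,4,6,7}→15  {1,3,4,5,6,7}→60  {2,3,4,5,6,7}→30
  placing 0:j first → 105 extensions
  placing 1:m first → 42 extensions
  placing 5:h first → 21 extensions
total linear extensions = 168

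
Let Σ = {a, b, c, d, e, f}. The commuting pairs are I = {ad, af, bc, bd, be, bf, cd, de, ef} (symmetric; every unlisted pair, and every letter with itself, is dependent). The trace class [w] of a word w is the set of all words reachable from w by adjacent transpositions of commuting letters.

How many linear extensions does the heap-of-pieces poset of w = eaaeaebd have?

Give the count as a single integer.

drop 0:e onto floor
drop 1:a onto {0:e}
drop 2:a onto {1:a}
drop 3:e onto {2:a}
drop 4:a onto {3:e}
drop 5:e onto {4:a}
drop 6:b onto {4:a}
drop 7:d onto floor
ground layer = {0:e, 7:d}
drop-orders for the pieces not yet dropped (sum over which currently-grounded one goes next):
  1 to go: {5} 1  {6} 1  {7} 1
  2 to go: {5,6} 2  {5,7} 2  {6,7} 2
  3 to go: {4,5,6} 2  {5,6,7} 6
  4 to go: {3,4,5,6} 2  {4,5,6,7} 8
  5 to go: {2,3,4,5,6} 2  {3,4,5,6,7} 10
  6 to go: {1,2,3,4,5,6} 2  {2,3,4,5,6,7} 12
  if 0:e drops first: 14 orders
  if 7:d drops first: 2 orders
heap linearizations: 16

16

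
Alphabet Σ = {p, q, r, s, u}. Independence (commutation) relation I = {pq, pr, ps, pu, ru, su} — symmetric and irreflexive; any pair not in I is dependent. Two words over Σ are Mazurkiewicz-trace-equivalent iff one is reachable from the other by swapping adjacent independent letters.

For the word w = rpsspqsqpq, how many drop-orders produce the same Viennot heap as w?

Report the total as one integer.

120

drop 0:r onto floor
drop 1:p onto floor
drop 2:s onto {0:r}
drop 3:s onto {2:s}
drop 4:p onto {1:p}
drop 5:q onto {3:s}
drop 6:s onto {5:q}
drop 7:q onto {6:s}
drop 8:p onto {4:p}
drop 9:q onto {7:q}
ground layer = {0:r, 1:p}
drop-orders for the pieces not yet dropped (sum over which currently-grounded one goes next):
  1 to go: {8} 1  {9} 1
  2 to go: {4,8} 1  {7,9} 1  {8,9} 2
  3 to go: {1,4,8} 1  {4,8,9} 3  {6,7,9} 1  {7,8,9} 3
  4 to go: {1,4,8,9} 4  {4,7,8,9} 6  {5,6,7,9} 1  {6,7,8,9} 4
  5 to go: {1,4,7,8,9} 10  {3,5,6,7,9} 1  {4,6,7,8,9} 10  {5,6,7,8,9} 5
  6 to go: {1,4,6,7,8,9} 20  {2,3,5,6,7,9} 1  {3,5,6,7,8,9} 6  {4,5,6,7,8,9} 15
  7 to go: {0,2,3,5,6,7,9} 1  {1,4,5,6,7,8,9} 35  {2,3,5,6,7,8,9} 7  {3,4,5,6,7,8,9} 21
  8 to go: {0,2,3,5,6,7,8,9} 8  {1,3,4,5,6,7,8,9} 56  {2,3,4,5,6,7,8,9} 28
  if 0:r drops first: 84 orders
  if 1:p drops first: 36 orders
heap linearizations: 120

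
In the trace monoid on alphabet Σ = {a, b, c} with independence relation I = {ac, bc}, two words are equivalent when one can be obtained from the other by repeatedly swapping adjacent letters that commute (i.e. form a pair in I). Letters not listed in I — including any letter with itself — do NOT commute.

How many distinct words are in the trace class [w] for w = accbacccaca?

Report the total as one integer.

462

#0=a has no predecessor
#1=c has no predecessor
#2=c depends on [1:c]
#3=b depends on [0:a]
#4=a depends on [3:b]
#5=c depends on [2:c]
#6=c depends on [5:c]
#7=c depends on [6:c]
#8=a depends on [4:a]
#9=c depends on [7:c]
#10=a depends on [8:a]
sources: [0:a, 1:c]
N(rest) = Σ N(rest − s) over sources s of rest; N(one piece) = 1:
  size 1 → [9]=1  [10]=1
  size 2 → [7,9]=1  [8,10]=1  [9,10]=2
  size 3 → [4,8,10]=1  [6,7,9]=1  [7,9,10]=3  [8,9,10]=3
  size 4 → [3,4,8,10]=1  [4,8,9,10]=4  [5,6,7,9]=1  [6,7,9,10]=4  [7,8,9,10]=6
  size 5 → [0,3,4,8,10]=1  [2,5,6,7,9]=1  [3,4,8,9,10]=5  [4,7,8,9,10]=10  [5,6,7,9,10]=5  [6,7,8,9,10]=10
  size 6 → [0,3,4,8,9,10]=6  [1,2,5,6,7,9]=1  [2,5,6,7,9,10]=6  [3,4,7,8,9,10]=15  [4,6,7,8,9,10]=20  [5,6,7,8,9,10]=15
  size 7 → [0,3,4,7,8,9,10]=21  [1,2,5,6,7,9,10]=7  [2,5,6,7,8,9,10]=21  [3,4,6,7,8,9,10]=35  [4,5,6,7,8,9,10]=35
  size 8 → [0,3,4,6,7,8,9,10]=56  [1,2,5,6,7,8,9,10]=28  [2,4,5,6,7,8,9,10]=56  [3,4,5,6,7,8,9,10]=70
  size 9 → [0,3,4,5,6,7,8,9,10]=126  [1,2,4,5,6,7,8,9,10]=84  [2,3,4,5,6,7,8,9,10]=126
  first=0(a) contributes 210
  first=1(c) contributes 252
|[w]| = 462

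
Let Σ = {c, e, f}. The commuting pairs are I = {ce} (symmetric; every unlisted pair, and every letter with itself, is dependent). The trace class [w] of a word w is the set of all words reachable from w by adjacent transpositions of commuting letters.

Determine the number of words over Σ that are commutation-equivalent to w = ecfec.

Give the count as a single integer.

drop 0:e onto floor
drop 1:c onto floor
drop 2:f onto {0:e, 1:c}
drop 3:e onto {2:f}
drop 4:c onto {2:f}
ground layer = {0:e, 1:c}
drop-orders for the pieces not yet dropped (sum over which currently-grounded one goes next):
  1 to go: {3} 1  {4} 1
  2 to go: {3,4} 2
  3 to go: {2,3,4} 2
  if 0:e drops first: 2 orders
  if 1:c drops first: 2 orders
heap linearizations: 4

4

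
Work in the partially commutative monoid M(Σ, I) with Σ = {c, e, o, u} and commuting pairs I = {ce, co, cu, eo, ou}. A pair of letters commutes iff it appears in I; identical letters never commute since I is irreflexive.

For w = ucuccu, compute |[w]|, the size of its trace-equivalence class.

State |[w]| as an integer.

piece 0:u — minimal
piece 1:c — minimal
piece 2:u rests on {0:u}
piece 3:c rests on {1:c}
piece 4:c rests on {3:c}
piece 5:u rests on {2:u}
minimal pieces: {0:u, 1:c}
ways to finish when only these pieces remain (= sum over removing one remaining piece with nothing left below it):
  1 left: {4}→1  {5}→1
  2 left: {2,5}→1  {3,4}→1  {4,5}→2
  3 left: {0,2,5}→1  {1,3,4}→1  {2,4,5}→3  {3,4,5}→3
  4 left: {0,2,4,5}→4  {1,3,4,5}→4  {2,3,4,5}→6
  placing 0:u first → 10 extensions
  placing 1:c first → 10 extensions
total linear extensions = 20

20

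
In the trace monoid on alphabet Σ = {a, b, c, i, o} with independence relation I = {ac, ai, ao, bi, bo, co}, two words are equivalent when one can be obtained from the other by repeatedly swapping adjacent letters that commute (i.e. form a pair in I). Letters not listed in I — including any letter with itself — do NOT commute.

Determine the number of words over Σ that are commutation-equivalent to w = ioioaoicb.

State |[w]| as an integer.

drop 0:i onto floor
drop 1:o onto {0:i}
drop 2:i onto {1:o}
drop 3:o onto {2:i}
drop 4:a onto floor
drop 5:o onto {3:o}
drop 6:i onto {5:o}
drop 7:c onto {6:i}
drop 8:b onto {4:a, 7:c}
ground layer = {0:i, 4:a}
drop-orders for the pieces not yet dropped (sum over which currently-grounded one goes next):
  1 to go: {8} 1
  2 to go: {4,8} 1  {7,8} 1
  3 to go: {4,7,8} 2  {6,7,8} 1
  4 to go: {4,6,7,8} 3  {5,6,7,8} 1
  5 to go: {3,5,6,7,8} 1  {4,5,6,7,8} 4
  6 to go: {2,3,5,6,7,8} 1  {3,4,5,6,7,8} 5
  7 to go: {1,2,3,5,6,7,8} 1  {2,3,4,5,6,7,8} 6
  if 0:i drops first: 7 orders
  if 4:a drops first: 1 orders
heap linearizations: 8

8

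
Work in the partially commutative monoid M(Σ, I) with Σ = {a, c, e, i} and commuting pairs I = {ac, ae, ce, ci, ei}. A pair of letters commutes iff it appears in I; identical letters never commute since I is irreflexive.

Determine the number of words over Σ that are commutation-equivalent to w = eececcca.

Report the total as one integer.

drop 0:e onto floor
drop 1:e onto {0:e}
drop 2:c onto floor
drop 3:e onto {1:e}
drop 4:c onto {2:c}
drop 5:c onto {4:c}
drop 6:c onto {5:c}
drop 7:a onto floor
ground layer = {0:e, 2:c, 7:a}
drop-orders for the pieces not yet dropped (sum over which currently-grounded one goes next):
  1 to go: {3} 1  {6} 1  {7} 1
  2 to go: {1,3} 1  {3,6} 2  {3,7} 2  {5,6} 1  {6,7} 2
  3 to go: {0,1,3} 1  {1,3,6} 3  {1,3,7} 3  {3,5,6} 3  {3,6,7} 6  {4,5,6} 1  {5,6,7} 3
  4 to go: {0,1,3,6} 4  {0,1,3,7} 4  {1,3,5,6} 6  {1,3,6,7} 12  {2,4,5,6} 1  {3,4,5,6} 4  {3,5,6,7} 12  {4,5,6,7} 4
  5 to go: {0,1,3,5,6} 10  {0,1,3,6,7} 20  {1,3,4,5,6} 10  {1,3,5,6,7} 30  {2,3,4,5,6} 5  {2,4,5,6,7} 5  {3,4,5,6,7} 20
  6 to go: {0,1,3,4,5,6} 20  {0,1,3,5,6,7} 60  {1,2,3,4,5,6} 15  {1,3,4,5,6,7} 60  {2,3,4,5,6,7} 30
  if 0:e drops first: 105 orders
  if 2:c drops first: 140 orders
  if 7:a drops first: 35 orders
heap linearizations: 280

280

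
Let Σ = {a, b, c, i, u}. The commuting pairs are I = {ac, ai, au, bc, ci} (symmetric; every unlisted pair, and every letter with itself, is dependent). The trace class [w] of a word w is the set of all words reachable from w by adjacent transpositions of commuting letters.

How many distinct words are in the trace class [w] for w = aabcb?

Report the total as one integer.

5

#0=a has no predecessor
#1=a depends on [0:a]
#2=b depends on [1:a]
#3=c has no predecessor
#4=b depends on [2:b]
sources: [0:a, 3:c]
N(rest) = Σ N(rest − s) over sources s of rest; N(one piece) = 1:
  size 1 → [3]=1  [4]=1
  size 2 → [2,4]=1  [3,4]=2
  size 3 → [1,2,4]=1  [2,3,4]=3
  first=0(a) contributes 4
  first=3(c) contributes 1
|[w]| = 5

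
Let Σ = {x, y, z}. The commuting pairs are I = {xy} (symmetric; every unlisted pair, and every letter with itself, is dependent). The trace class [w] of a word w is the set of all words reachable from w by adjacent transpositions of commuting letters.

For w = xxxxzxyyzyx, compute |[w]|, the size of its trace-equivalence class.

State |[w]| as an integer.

#0=x has no predecessor
#1=x depends on [0:x]
#2=x depends on [1:x]
#3=x depends on [2:x]
#4=z depends on [3:x]
#5=x depends on [4:z]
#6=y depends on [4:z]
#7=y depends on [6:y]
#8=z depends on [5:x, 7:y]
#9=y depends on [8:z]
#10=x depends on [8:z]
sources: [0:x]
N(rest) = Σ N(rest − s) over sources s of rest; N(one piece) = 1:
  size 1 → [9]=1  [10]=1
  size 2 → [9,10]=2
  size 3 → [8,9,10]=2
  size 4 → [5,8,9,10]=2  [7,8,9,10]=2
  size 5 → [5,7,8,9,10]=4  [6,7,8,9,10]=2
  size 6 → [5,6,7,8,9,10]=6
  size 7 → [4,5,6,7,8,9,10]=6
  size 8 → [3,4,5,6,7,8,9,10]=6
  size 9 → [2,3,4,5,6,7,8,9,10]=6
  first=0(x) contributes 6

6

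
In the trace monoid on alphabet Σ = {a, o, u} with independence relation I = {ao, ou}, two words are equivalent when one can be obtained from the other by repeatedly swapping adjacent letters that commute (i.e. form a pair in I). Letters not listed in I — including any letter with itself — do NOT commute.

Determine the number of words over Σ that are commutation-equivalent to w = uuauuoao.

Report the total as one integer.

28

#0=u has no predecessor
#1=u depends on [0:u]
#2=a depends on [1:u]
#3=u depends on [2:a]
#4=u depends on [3:u]
#5=o has no predecessor
#6=a depends on [4:u]
#7=o depends on [5:o]
sources: [0:u, 5:o]
N(rest) = Σ N(rest − s) over sources s of rest; N(one piece) = 1:
  size 1 → [6]=1  [7]=1
  size 2 → [4,6]=1  [5,7]=1  [6,7]=2
  size 3 → [3,4,6]=1  [4,6,7]=3  [5,6,7]=3
  size 4 → [2,3,4,6]=1  [3,4,6,7]=4  [4,5,6,7]=6
  size 5 → [1,2,3,4,6]=1  [2,3,4,6,7]=5  [3,4,5,6,7]=10
  size 6 → [0,1,2,3,4,6]=1  [1,2,3,4,6,7]=6  [2,3,4,5,6,7]=15
  first=0(u) contributes 21
  first=5(o) contributes 7
|[w]| = 28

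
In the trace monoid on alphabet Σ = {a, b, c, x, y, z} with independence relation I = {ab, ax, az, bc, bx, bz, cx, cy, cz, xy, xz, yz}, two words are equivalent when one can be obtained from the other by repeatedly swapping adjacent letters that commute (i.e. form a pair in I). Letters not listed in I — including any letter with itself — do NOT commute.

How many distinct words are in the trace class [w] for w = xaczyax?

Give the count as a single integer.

#0=x has no predecessor
#1=a has no predecessor
#2=c depends on [1:a]
#3=z has no predecessor
#4=y depends on [1:a]
#5=a depends on [2:c, 4:y]
#6=x depends on [0:x]
sources: [0:x, 1:a, 3:z]
N(rest) = Σ N(rest − s) over sources s of rest; N(one piece) = 1:
  size 1 → [3]=1  [5]=1  [6]=1
  size 2 → [0,6]=1  [2,5]=1  [3,5]=2  [3,6]=2  [4,5]=1  [5,6]=2
  size 3 → [0,3,6]=3  [0,5,6]=3  [2,3,5]=3  [2,4,5]=2  [2,5,6]=3  [3,4,5]=3  [3,5,6]=6  [4,5,6]=3
  size 4 → [0,2,5,6]=6  [0,3,5,6]=12  [0,4,5,6]=6  [1,2,4,5]=2  [2,3,4,5]=8  [2,3,5,6]=12  [2,4,5,6]=8  [3,4,5,6]=12
  size 5 → [0,2,3,5,6]=30  [0,2,4,5,6]=20  [0,3,4,5,6]=30  [1,2,3,4,5]=10  [1,2,4,5,6]=10  [2,3,4,5,6]=40
  first=0(x) contributes 60
  first=1(a) contributes 120
  first=3(z) contributes 30
|[w]| = 210

210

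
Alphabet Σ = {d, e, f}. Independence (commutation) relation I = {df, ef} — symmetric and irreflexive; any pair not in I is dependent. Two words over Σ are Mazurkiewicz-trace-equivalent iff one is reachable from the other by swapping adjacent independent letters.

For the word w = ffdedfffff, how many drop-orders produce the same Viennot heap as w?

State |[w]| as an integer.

120

piece 0:f — minimal
piece 1:f rests on {0:f}
piece 2:d — minimal
piece 3:e rests on {2:d}
piece 4:d rests on {3:e}
piece 5:f rests on {1:f}
piece 6:f rests on {5:f}
piece 7:f rests on {6:f}
piece 8:f rests on {7:f}
piece 9:f rests on {8:f}
minimal pieces: {0:f, 2:d}
ways to finish when only these pieces remain (= sum over removing one remaining piece with nothing left below it):
  1 left: {4}→1  {9}→1
  2 left: {3,4}→1  {4,9}→2  {8,9}→1
  3 left: {2,3,4}→1  {3,4,9}→3  {4,8,9}→3  {7,8,9}→1
  4 left: {2,3,4,9}→4  {3,4,8,9}→6  {4,7,8,9}→4  {6,7,8,9}→1
  5 left: {2,3,4,8,9}→10  {3,4,7,8,9}→10  {4,6,7,8,9}→5  {5,6,7,8,9}→1
  6 left: {1,5,6,7,8,9}→1  {2,3,4,7,8,9}→20  {3,4,6,7,8,9}→15  {4,5,6,7,8,9}→6
  7 left: {0,1,5,6,7,8,9}→1  {1,4,5,6,7,8,9}→7  {2,3,4,6,7,8,9}→35  {3,4,5,6,7,8,9}→21
  8 left: {0,1,4,5,6,7,8,9}→8  {1,3,4,5,6,7,8,9}→28  {2,3,4,5,6,7,8,9}→56
  placing 0:f first → 84 extensions
  placing 2:d first → 36 extensions
total linear extensions = 120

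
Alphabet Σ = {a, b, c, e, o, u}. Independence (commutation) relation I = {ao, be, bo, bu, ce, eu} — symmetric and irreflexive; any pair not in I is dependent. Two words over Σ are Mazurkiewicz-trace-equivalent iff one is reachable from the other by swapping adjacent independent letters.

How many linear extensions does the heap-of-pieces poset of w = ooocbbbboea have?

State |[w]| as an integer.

15

#0=o has no predecessor
#1=o depends on [0:o]
#2=o depends on [1:o]
#3=c depends on [2:o]
#4=b depends on [3:c]
#5=b depends on [4:b]
#6=b depends on [5:b]
#7=b depends on [6:b]
#8=o depends on [3:c]
#9=e depends on [8:o]
#10=a depends on [7:b, 9:e]
sources: [0:o]
N(rest) = Σ N(rest − s) over sources s of rest; N(one piece) = 1:
  size 1 → [10]=1
  size 2 → [7,10]=1  [9,10]=1
  size 3 → [6,7,10]=1  [7,9,10]=2  [8,9,10]=1
  size 4 → [5,6,7,10]=1  [6,7,9,10]=3  [7,8,9,10]=3
  size 5 → [4,5,6,7,10]=1  [5,6,7,9,10]=4  [6,7,8,9,10]=6
  size 6 → [4,5,6,7,9,10]=5  [5,6,7,8,9,10]=10
  size 7 → [4,5,6,7,8,9,10]=15
  size 8 → [3,4,5,6,7,8,9,10]=15
  size 9 → [2,3,4,5,6,7,8,9,10]=15
  first=0(o) contributes 15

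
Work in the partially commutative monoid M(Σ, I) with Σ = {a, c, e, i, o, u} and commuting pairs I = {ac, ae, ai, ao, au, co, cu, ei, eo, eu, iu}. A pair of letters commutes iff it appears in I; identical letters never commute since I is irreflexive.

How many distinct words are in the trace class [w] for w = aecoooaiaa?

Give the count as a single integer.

piece 0:a — minimal
piece 1:e — minimal
piece 2:c rests on {1:e}
piece 3:o — minimal
piece 4:o rests on {3:o}
piece 5:o rests on {4:o}
piece 6:a rests on {0:a}
piece 7:i rests on {2:c, 5:o}
piece 8:a rests on {6:a}
piece 9:a rests on {8:a}
minimal pieces: {0:a, 1:e, 3:o}
ways to finish when only these pieces remain (= sum over removing one remaining piece with nothing left below it):
  1 left: {7}→1  {9}→1
  2 left: {2,7}→1  {5,7}→1  {7,9}→2  {8,9}→1
  3 left: {1,2,7}→1  {2,5,7}→2  {2,7,9}→3  {4,5,7}→1  {5,7,9}→3  {6,8,9}→1  {7,8,9}→3
  4 left: {0,6,8,9}→1  {1,2,5,7}→3  {1,2,7,9}→4  {2,4,5,7}→3  {2,5,7,9}→8  {2,7,8,9}→6  {3,4,5,7}→1  {4,5,7,9}→4  {5,7,8,9}→6  {6,7,8,9}→4
  5 left: {0,6,7,8,9}→5  {1,2,4,5,7}→6  {1,2,5,7,9}→15  {1,2,7,8,9}→10  {2,3,4,5,7}→4  {2,4,5,7,9}→15  {2,5,7,8,9}→20  {2,6,7,8,9}→10  {3,4,5,7,9}→5  {4,5,7,8,9}→10  {5,6,7,8,9}→10
  6 left: {0,2,6,7,8,9}→15  {0,5,6,7,8,9}→15  {1,2,3,4,5,7}→10  {1,2,4,5,7,9}→36  {1,2,5,7,8,9}→45  {1,2,6,7,8,9}→20  {2,3,4,5,7,9}→24  {2,4,5,7,8,9}→45  {2,5,6,7,8,9}→40  {3,4,5,7,8,9}→15  {4,5,6,7,8,9}→20
  7 left: {0,1,2,6,7,8,9}→35  {0,2,5,6,7,8,9}→70  {0,4,5,6,7,8,9}→35  {1,2,3,4,5,7,9}→70  {1,2,4,5,7,8,9}→126  {1,2,5,6,7,8,9}→105  {2,3,4,5,7,8,9}→84  {2,4,5,6,7,8,9}→105  {3,4,5,6,7,8,9}→35
  8 left: {0,1,2,5,6,7,8,9}→210  {0,2,4,5,6,7,8,9}→210  {0,3,4,5,6,7,8,9}→70  {1,2,3,4,5,7,8,9}→280  {1,2,4,5,6,7,8,9}→336  {2,3,4,5,6,7,8,9}→224
  placing 0:a first → 840 extensions
  placing 1:e first → 504 extensions
  placing 3:o first → 756 extensions
total linear extensions = 2100

2100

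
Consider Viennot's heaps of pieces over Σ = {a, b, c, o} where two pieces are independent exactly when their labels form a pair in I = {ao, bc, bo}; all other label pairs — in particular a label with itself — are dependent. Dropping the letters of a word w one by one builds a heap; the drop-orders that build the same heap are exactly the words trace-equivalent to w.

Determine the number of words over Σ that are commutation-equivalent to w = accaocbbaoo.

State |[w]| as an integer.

50

0(a) covers ∅
1(c) covers 0:a
2(c) covers 1:c
3(a) covers 2:c
4(o) covers 2:c
5(c) covers 3:a, 4:o
6(b) covers 3:a
7(b) covers 6:b
8(a) covers 5:c, 7:b
9(o) covers 5:c
10(o) covers 9:o
floor of heap: 0:a
completions by unplaced set U, small U first (add the entries for U minus each lowest piece of U):
  |U|=1: {8}:1  {10}:1
  |U|=2: {7,8}:1  {8,10}:2  {9,10}:1
  |U|=3: {6,7,8}:1  {7,8,10}:3  {8,9,10}:3
  |U|=4: {5,8,9,10}:3  {6,7,8,10}:4  {7,8,9,10}:6
  |U|=5: {4,5,8,9,10}:3  {5,7,8,9,10}:9  {6,7,8,9,10}:10
  |U|=6: {4,5,7,8,9,10}:12  {5,6,7,8,9,10}:19
  |U|=7: {3,5,6,7,8,9,10}:19  {4,5,6,7,8,9,10}:31
  |U|=8: {3,4,5,6,7,8,9,10}:50
  |U|=9: {2,3,4,5,6,7,8,9,10}:50
  start at 0(a): 50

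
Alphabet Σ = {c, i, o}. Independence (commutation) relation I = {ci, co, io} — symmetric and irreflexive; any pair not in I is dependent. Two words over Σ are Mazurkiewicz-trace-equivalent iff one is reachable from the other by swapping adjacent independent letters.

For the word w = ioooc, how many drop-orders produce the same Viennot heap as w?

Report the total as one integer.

0(i) covers ∅
1(o) covers ∅
2(o) covers 1:o
3(o) covers 2:o
4(c) covers ∅
floor of heap: 0:i, 1:o, 4:c
completions by unplaced set U, small U first (add the entries for U minus each lowest piece of U):
  |U|=1: {0}:1  {3}:1  {4}:1
  |U|=2: {0,3}:2  {0,4}:2  {2,3}:1  {3,4}:2
  |U|=3: {0,2,3}:3  {0,3,4}:6  {1,2,3}:1  {2,3,4}:3
  start at 0(i): 4
  start at 1(o): 12
  start at 4(c): 4
sum over floor = 20

20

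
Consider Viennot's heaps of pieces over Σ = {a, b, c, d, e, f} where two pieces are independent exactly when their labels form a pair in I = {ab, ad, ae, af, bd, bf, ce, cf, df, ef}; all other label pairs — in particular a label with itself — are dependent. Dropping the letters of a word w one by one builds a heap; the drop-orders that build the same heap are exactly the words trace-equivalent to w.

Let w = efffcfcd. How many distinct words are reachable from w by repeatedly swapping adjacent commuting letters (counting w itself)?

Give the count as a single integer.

210

piece 0:e — minimal
piece 1:f — minimal
piece 2:f rests on {1:f}
piece 3:f rests on {2:f}
piece 4:c — minimal
piece 5:f rests on {3:f}
piece 6:c rests on {4:c}
piece 7:d rests on {0:e, 6:c}
minimal pieces: {0:e, 1:f, 4:c}
ways to finish when only these pieces remain (= sum over removing one remaining piece with nothing left below it):
  1 left: {5}→1  {7}→1
  2 left: {0,7}→1  {3,5}→1  {5,7}→2  {6,7}→1
  3 left: {0,5,7}→3  {0,6,7}→2  {2,3,5}→1  {3,5,7}→3  {4,6,7}→1  {5,6,7}→3
  4 left: {0,3,5,7}→6  {0,4,6,7}→3  {0,5,6,7}→8  {1,2,3,5}→1  {2,3,5,7}→4  {3,5,6,7}→6  {4,5,6,7}→4
  5 left: {0,2,3,5,7}→10  {0,3,5,6,7}→20  {0,4,5,6,7}→15  {1,2,3,5,7}→5  {2,3,5,6,7}→10  {3,4,5,6,7}→10
  6 left: {0,1,2,3,5,7}→15  {0,2,3,5,6,7}→40  {0,3,4,5,6,7}→45  {1,2,3,5,6,7}→15  {2,3,4,5,6,7}→20
  placing 0:e first → 35 extensions
  placing 1:f first → 105 extensions
  placing 4:c first → 70 extensions
total linear extensions = 210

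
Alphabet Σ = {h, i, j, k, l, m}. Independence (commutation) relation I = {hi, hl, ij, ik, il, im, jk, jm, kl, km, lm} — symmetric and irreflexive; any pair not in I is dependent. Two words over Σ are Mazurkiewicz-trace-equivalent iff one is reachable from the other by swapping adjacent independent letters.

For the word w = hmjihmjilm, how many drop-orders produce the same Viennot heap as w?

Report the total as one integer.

#0=h has no predecessor
#1=m depends on [0:h]
#2=j depends on [0:h]
#3=i has no predecessor
#4=h depends on [1:m, 2:j]
#5=m depends on [4:h]
#6=j depends on [4:h]
#7=i depends on [3:i]
#8=l depends on [6:j]
#9=m depends on [5:m]
sources: [0:h, 3:i]
N(rest) = Σ N(rest − s) over sources s of rest; N(one piece) = 1:
  size 1 → [7]=1  [8]=1  [9]=1
  size 2 → [3,7]=1  [5,9]=1  [6,8]=1  [7,8]=2  [7,9]=2  [8,9]=2
  size 3 → [3,7,8]=3  [3,7,9]=3  [5,7,9]=3  [5,8,9]=3  [6,7,8]=3  [6,8,9]=3  [7,8,9]=6
  size 4 → [3,5,7,9]=6  [3,6,7,8]=6  [3,7,8,9]=12  [5,6,8,9]=6  [5,7,8,9]=12  [6,7,8,9]=12
  size 5 → [3,5,7,8,9]=30  [3,6,7,8,9]=30  [4,5,6,8,9]=6  [5,6,7,8,9]=30
  size 6 → [1,4,5,6,8,9]=6  [2,4,5,6,8,9]=6  [3,5,6,7,8,9]=90  [4,5,6,7,8,9]=36
  size 7 → [1,2,4,5,6,8,9]=12  [1,4,5,6,7,8,9]=42  [2,4,5,6,7,8,9]=42  [3,4,5,6,7,8,9]=126
  size 8 → [0,1,2,4,5,6,8,9]=12  [1,2,4,5,6,7,8,9]=96  [1,3,4,5,6,7,8,9]=168  [2,3,4,5,6,7,8,9]=168
  first=0(h) contributes 432
  first=3(i) contributes 108
|[w]| = 540

540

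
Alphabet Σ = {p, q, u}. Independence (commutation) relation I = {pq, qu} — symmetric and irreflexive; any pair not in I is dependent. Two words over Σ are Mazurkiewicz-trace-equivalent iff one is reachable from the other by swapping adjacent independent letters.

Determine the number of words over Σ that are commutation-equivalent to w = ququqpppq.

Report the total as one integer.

126

0(q) covers ∅
1(u) covers ∅
2(q) covers 0:q
3(u) covers 1:u
4(q) covers 2:q
5(p) covers 3:u
6(p) covers 5:p
7(p) covers 6:p
8(q) covers 4:q
floor of heap: 0:q, 1:u
completions by unplaced set U, small U first (add the entries for U minus each lowest piece of U):
  |U|=1: {7}:1  {8}:1
  |U|=2: {4,8}:1  {6,7}:1  {7,8}:2
  |U|=3: {2,4,8}:1  {4,7,8}:3  {5,6,7}:1  {6,7,8}:3
  |U|=4: {0,2,4,8}:1  {2,4,7,8}:4  {3,5,6,7}:1  {4,6,7,8}:6  {5,6,7,8}:4
  |U|=5: {0,2,4,7,8}:5  {1,3,5,6,7}:1  {2,4,6,7,8}:10  {3,5,6,7,8}:5  {4,5,6,7,8}:10
  |U|=6: {0,2,4,6,7,8}:15  {1,3,5,6,7,8}:6  {2,4,5,6,7,8}:20  {3,4,5,6,7,8}:15
  |U|=7: {0,2,4,5,6,7,8}:35  {1,3,4,5,6,7,8}:21  {2,3,4,5,6,7,8}:35
  start at 0(q): 56
  start at 1(u): 70
sum over floor = 126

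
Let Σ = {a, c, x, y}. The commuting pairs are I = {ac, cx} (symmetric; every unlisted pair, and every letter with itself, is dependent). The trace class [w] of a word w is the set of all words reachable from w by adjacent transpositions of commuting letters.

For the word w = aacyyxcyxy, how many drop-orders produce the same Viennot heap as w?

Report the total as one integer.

6

0(a) covers ∅
1(a) covers 0:a
2(c) covers ∅
3(y) covers 1:a, 2:c
4(y) covers 3:y
5(x) covers 4:y
6(c) covers 4:y
7(y) covers 5:x, 6:c
8(x) covers 7:y
9(y) covers 8:x
floor of heap: 0:a, 2:c
completions by unplaced set U, small U first (add the entries for U minus each lowest piece of U):
  |U|=1: {9}:1
  |U|=2: {8,9}:1
  |U|=3: {7,8,9}:1
  |U|=4: {5,7,8,9}:1  {6,7,8,9}:1
  |U|=5: {5,6,7,8,9}:2
  |U|=6: {4,5,6,7,8,9}:2
  |U|=7: {3,4,5,6,7,8,9}:2
  |U|=8: {1,3,4,5,6,7,8,9}:2  {2,3,4,5,6,7,8,9}:2
  start at 0(a): 4
  start at 2(c): 2
sum over floor = 6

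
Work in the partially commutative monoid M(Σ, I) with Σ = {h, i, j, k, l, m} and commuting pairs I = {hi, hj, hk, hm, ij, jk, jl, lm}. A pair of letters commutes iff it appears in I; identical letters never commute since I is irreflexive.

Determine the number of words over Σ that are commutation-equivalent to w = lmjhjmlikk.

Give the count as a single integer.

0(l) covers ∅
1(m) covers ∅
2(j) covers 1:m
3(h) covers 0:l
4(j) covers 2:j
5(m) covers 4:j
6(l) covers 3:h
7(i) covers 5:m, 6:l
8(k) covers 7:i
9(k) covers 8:k
floor of heap: 0:l, 1:m
completions by unplaced set U, small U first (add the entries for U minus each lowest piece of U):
  |U|=1: {9}:1
  |U|=2: {8,9}:1
  |U|=3: {7,8,9}:1
  |U|=4: {5,7,8,9}:1  {6,7,8,9}:1
  |U|=5: {3,6,7,8,9}:1  {4,5,7,8,9}:1  {5,6,7,8,9}:2
  |U|=6: {0,3,6,7,8,9}:1  {2,4,5,7,8,9}:1  {3,5,6,7,8,9}:3  {4,5,6,7,8,9}:3
  |U|=7: {0,3,5,6,7,8,9}:4  {1,2,4,5,7,8,9}:1  {2,4,5,6,7,8,9}:4  {3,4,5,6,7,8,9}:6
  |U|=8: {0,3,4,5,6,7,8,9}:10  {1,2,4,5,6,7,8,9}:5  {2,3,4,5,6,7,8,9}:10
  start at 0(l): 15
  start at 1(m): 20
sum over floor = 35

35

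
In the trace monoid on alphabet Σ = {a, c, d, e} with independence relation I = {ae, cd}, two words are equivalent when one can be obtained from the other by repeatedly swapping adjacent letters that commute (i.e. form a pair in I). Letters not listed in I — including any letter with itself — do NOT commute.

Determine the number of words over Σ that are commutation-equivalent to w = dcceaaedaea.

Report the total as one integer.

54

piece 0:d — minimal
piece 1:c — minimal
piece 2:c rests on {1:c}
piece 3:e rests on {0:d, 2:c}
piece 4:a rests on {0:d, 2:c}
piece 5:a rests on {4:a}
piece 6:e rests on {3:e}
piece 7:d rests on {5:a, 6:e}
piece 8:a rests on {7:d}
piece 9:e rests on {7:d}
piece 10:a rests on {8:a}
minimal pieces: {0:d, 1:c}
ways to finish when only these pieces remain (= sum over removing one remaining piece with nothing left below it):
  1 left: {9}→1  {10}→1
  2 left: {8,10}→1  {9,10}→2
  3 left: {8,9,10}→3
  4 left: {7,8,9,10}→3
  5 left: {5,7,8,9,10}→3  {6,7,8,9,10}→3
  6 left: {3,6,7,8,9,10}→3  {4,5,7,8,9,10}→3  {5,6,7,8,9,10}→6
  7 left: {3,5,6,7,8,9,10}→9  {4,5,6,7,8,9,10}→9
  8 left: {3,4,5,6,7,8,9,10}→18
  9 left: {0,3,4,5,6,7,8,9,10}→18  {2,3,4,5,6,7,8,9,10}→18
  placing 0:d first → 18 extensions
  placing 1:c first → 36 extensions
total linear extensions = 54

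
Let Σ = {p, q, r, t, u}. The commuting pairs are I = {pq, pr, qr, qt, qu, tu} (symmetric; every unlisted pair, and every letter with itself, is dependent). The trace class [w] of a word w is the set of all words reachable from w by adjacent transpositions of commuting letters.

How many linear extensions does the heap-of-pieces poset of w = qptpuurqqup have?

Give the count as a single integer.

165

piece 0:q — minimal
piece 1:p — minimal
piece 2:t rests on {1:p}
piece 3:p rests on {2:t}
piece 4:u rests on {3:p}
piece 5:u rests on {4:u}
piece 6:r rests on {5:u}
piece 7:q rests on {0:q}
piece 8:q rests on {7:q}
piece 9:u rests on {6:r}
piece 10:p rests on {9:u}
minimal pieces: {0:q, 1:p}
ways to finish when only these pieces remain (= sum over removing one remaining piece with nothing left below it):
  1 left: {8}→1  {10}→1
  2 left: {7,8}→1  {8,10}→2  {9,10}→1
  3 left: {0,7,8}→1  {6,9,10}→1  {7,8,10}→3  {8,9,10}→3
  4 left: {0,7,8,10}→4  {5,6,9,10}→1  {6,8,9,10}→4  {7,8,9,10}→6
  5 left: {0,7,8,9,10}→10  {4,5,6,9,10}→1  {5,6,8,9,10}→5  {6,7,8,9,10}→10
  6 left: {0,6,7,8,9,10}→20  {3,4,5,6,9,10}→1  {4,5,6,8,9,10}→6  {5,6,7,8,9,10}→15
  7 left: {0,5,6,7,8,9,10}→35  {2,3,4,5,6,9,10}→1  {3,4,5,6,8,9,10}→7  {4,5,6,7,8,9,10}→21
  8 left: {0,4,5,6,7,8,9,10}→56  {1,2,3,4,5,6,9,10}→1  {2,3,4,5,6,8,9,10}→8  {3,4,5,6,7,8,9,10}→28
  9 left: {0,3,4,5,6,7,8,9,10}→84  {1,2,3,4,5,6,8,9,10}→9  {2,3,4,5,6,7,8,9,10}→36
  placing 0:q first → 45 extensions
  placing 1:p first → 120 extensions
total linear extensions = 165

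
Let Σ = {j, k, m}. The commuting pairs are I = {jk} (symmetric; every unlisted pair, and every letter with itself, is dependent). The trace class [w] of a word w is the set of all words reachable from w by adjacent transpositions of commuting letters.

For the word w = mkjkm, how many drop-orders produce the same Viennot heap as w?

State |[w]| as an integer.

#0=m has no predecessor
#1=k depends on [0:m]
#2=j depends on [0:m]
#3=k depends on [1:k]
#4=m depends on [2:j, 3:k]
sources: [0:m]
N(rest) = Σ N(rest − s) over sources s of rest; N(one piece) = 1:
  size 1 → [4]=1
  size 2 → [2,4]=1  [3,4]=1
  size 3 → [1,3,4]=1  [2,3,4]=2
  first=0(m) contributes 3

3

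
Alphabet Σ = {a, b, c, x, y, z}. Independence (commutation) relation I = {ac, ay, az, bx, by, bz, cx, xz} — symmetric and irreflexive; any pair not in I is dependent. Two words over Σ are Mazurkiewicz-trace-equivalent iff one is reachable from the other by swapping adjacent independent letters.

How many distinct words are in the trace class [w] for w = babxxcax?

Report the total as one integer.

12

piece 0:b — minimal
piece 1:a rests on {0:b}
piece 2:b rests on {1:a}
piece 3:x rests on {1:a}
piece 4:x rests on {3:x}
piece 5:c rests on {2:b}
piece 6:a rests on {2:b, 4:x}
piece 7:x rests on {6:a}
minimal pieces: {0:b}
ways to finish when only these pieces remain (= sum over removing one remaining piece with nothing left below it):
  1 left: {5}→1  {7}→1
  2 left: {5,7}→2  {6,7}→1
  3 left: {4,6,7}→1  {5,6,7}→3
  4 left: {2,5,6,7}→3  {3,4,6,7}→1  {4,5,6,7}→4
  5 left: {2,4,5,6,7}→7  {3,4,5,6,7}→5
  6 left: {2,3,4,5,6,7}→12
  placing 0:b first → 12 extensions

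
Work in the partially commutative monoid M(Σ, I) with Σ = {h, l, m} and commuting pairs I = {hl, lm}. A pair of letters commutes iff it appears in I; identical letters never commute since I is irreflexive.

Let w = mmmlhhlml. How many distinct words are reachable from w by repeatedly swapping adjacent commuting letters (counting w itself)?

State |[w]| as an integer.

84

piece 0:m — minimal
piece 1:m rests on {0:m}
piece 2:m rests on {1:m}
piece 3:l — minimal
piece 4:h rests on {2:m}
piece 5:h rests on {4:h}
piece 6:l rests on {3:l}
piece 7:m rests on {5:h}
piece 8:l rests on {6:l}
minimal pieces: {0:m, 3:l}
ways to finish when only these pieces remain (= sum over removing one remaining piece with nothing left below it):
  1 left: {7}→1  {8}→1
  2 left: {5,7}→1  {6,8}→1  {7,8}→2
  3 left: {3,6,8}→1  {4,5,7}→1  {5,7,8}→3  {6,7,8}→3
  4 left: {2,4,5,7}→1  {3,6,7,8}→4  {4,5,7,8}→4  {5,6,7,8}→6
  5 left: {1,2,4,5,7}→1  {2,4,5,7,8}→5  {3,5,6,7,8}→10  {4,5,6,7,8}→10
  6 left: {0,1,2,4,5,7}→1  {1,2,4,5,7,8}→6  {2,4,5,6,7,8}→15  {3,4,5,6,7,8}→20
  7 left: {0,1,2,4,5,7,8}→7  {1,2,4,5,6,7,8}→21  {2,3,4,5,6,7,8}→35
  placing 0:m first → 56 extensions
  placing 3:l first → 28 extensions
total linear extensions = 84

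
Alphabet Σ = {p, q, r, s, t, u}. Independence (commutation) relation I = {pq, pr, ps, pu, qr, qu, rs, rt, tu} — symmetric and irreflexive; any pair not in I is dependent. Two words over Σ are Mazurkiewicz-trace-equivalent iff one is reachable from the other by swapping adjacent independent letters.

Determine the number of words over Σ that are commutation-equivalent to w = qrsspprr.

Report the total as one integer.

560

#0=q has no predecessor
#1=r has no predecessor
#2=s depends on [0:q]
#3=s depends on [2:s]
#4=p has no predecessor
#5=p depends on [4:p]
#6=r depends on [1:r]
#7=r depends on [6:r]
sources: [0:q, 1:r, 4:p]
N(rest) = Σ N(rest − s) over sources s of rest; N(one piece) = 1:
  size 1 → [3]=1  [5]=1  [7]=1
  size 2 → [2,3]=1  [3,5]=2  [3,7]=2  [4,5]=1  [5,7]=2  [6,7]=1
  size 3 → [0,2,3]=1  [1,6,7]=1  [2,3,5]=3  [2,3,7]=3  [3,4,5]=3  [3,5,7]=6  [3,6,7]=3  [4,5,7]=3  [5,6,7]=3
  size 4 → [0,2,3,5]=4  [0,2,3,7]=4  [1,3,6,7]=4  [1,5,6,7]=4  [2,3,4,5]=6  [2,3,5,7]=12  [2,3,6,7]=6  [3,4,5,7]=12  [3,5,6,7]=12  [4,5,6,7]=6
  size 5 → [0,2,3,4,5]=10  [0,2,3,5,7]=20  [0,2,3,6,7]=10  [1,2,3,6,7]=10  [1,3,5,6,7]=20  [1,4,5,6,7]=10  [2,3,4,5,7]=30  [2,3,5,6,7]=30  [3,4,5,6,7]=30
  size 6 → [0,1,2,3,6,7]=20  [0,2,3,4,5,7]=60  [0,2,3,5,6,7]=60  [1,2,3,5,6,7]=60  [1,3,4,5,6,7]=60  [2,3,4,5,6,7]=90
  first=0(q) contributes 210
  first=1(r) contributes 210
  first=4(p) contributes 140
|[w]| = 560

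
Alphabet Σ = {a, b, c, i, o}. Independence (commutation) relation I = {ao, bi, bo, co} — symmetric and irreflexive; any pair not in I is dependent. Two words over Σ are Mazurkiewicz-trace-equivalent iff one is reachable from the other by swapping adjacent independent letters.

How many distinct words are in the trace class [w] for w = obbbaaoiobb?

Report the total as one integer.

piece 0:o — minimal
piece 1:b — minimal
piece 2:b rests on {1:b}
piece 3:b rests on {2:b}
piece 4:a rests on {3:b}
piece 5:a rests on {4:a}
piece 6:o rests on {0:o}
piece 7:i rests on {5:a, 6:o}
piece 8:o rests on {7:i}
piece 9:b rests on {5:a}
piece 10:b rests on {9:b}
minimal pieces: {0:o, 1:b}
ways to finish when only these pieces remain (= sum over removing one remaining piece with nothing left below it):
  1 left: {8}→1  {10}→1
  2 left: {7,8}→1  {8,10}→2  {9,10}→1
  3 left: {6,7,8}→1  {7,8,10}→3  {8,9,10}→3
  4 left: {0,6,7,8}→1  {6,7,8,10}→4  {7,8,9,10}→6
  5 left: {0,6,7,8,10}→5  {5,7,8,9,10}→6  {6,7,8,9,10}→10
  6 left: {0,6,7,8,9,10}→15  {4,5,7,8,9,10}→6  {5,6,7,8,9,10}→16
  7 left: {0,5,6,7,8,9,10}→31  {3,4,5,7,8,9,10}→6  {4,5,6,7,8,9,10}→22
  8 left: {0,4,5,6,7,8,9,10}→53  {2,3,4,5,7,8,9,10}→6  {3,4,5,6,7,8,9,10}→28
  9 left: {0,3,4,5,6,7,8,9,10}→81  {1,2,3,4,5,7,8,9,10}→6  {2,3,4,5,6,7,8,9,10}→34
  placing 0:o first → 40 extensions
  placing 1:b first → 115 extensions
total linear extensions = 155

155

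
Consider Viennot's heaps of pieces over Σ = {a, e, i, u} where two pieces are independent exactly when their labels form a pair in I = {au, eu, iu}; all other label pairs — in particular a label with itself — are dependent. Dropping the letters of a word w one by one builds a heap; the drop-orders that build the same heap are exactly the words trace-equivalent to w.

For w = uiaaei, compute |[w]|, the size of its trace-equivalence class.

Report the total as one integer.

#0=u has no predecessor
#1=i has no predecessor
#2=a depends on [1:i]
#3=a depends on [2:a]
#4=e depends on [3:a]
#5=i depends on [4:e]
sources: [0:u, 1:i]
N(rest) = Σ N(rest − s) over sources s of rest; N(one piece) = 1:
  size 1 → [0]=1  [5]=1
  size 2 → [0,5]=2  [4,5]=1
  size 3 → [0,4,5]=3  [3,4,5]=1
  size 4 → [0,3,4,5]=4  [2,3,4,5]=1
  first=0(u) contributes 1
  first=1(i) contributes 5
|[w]| = 6

6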